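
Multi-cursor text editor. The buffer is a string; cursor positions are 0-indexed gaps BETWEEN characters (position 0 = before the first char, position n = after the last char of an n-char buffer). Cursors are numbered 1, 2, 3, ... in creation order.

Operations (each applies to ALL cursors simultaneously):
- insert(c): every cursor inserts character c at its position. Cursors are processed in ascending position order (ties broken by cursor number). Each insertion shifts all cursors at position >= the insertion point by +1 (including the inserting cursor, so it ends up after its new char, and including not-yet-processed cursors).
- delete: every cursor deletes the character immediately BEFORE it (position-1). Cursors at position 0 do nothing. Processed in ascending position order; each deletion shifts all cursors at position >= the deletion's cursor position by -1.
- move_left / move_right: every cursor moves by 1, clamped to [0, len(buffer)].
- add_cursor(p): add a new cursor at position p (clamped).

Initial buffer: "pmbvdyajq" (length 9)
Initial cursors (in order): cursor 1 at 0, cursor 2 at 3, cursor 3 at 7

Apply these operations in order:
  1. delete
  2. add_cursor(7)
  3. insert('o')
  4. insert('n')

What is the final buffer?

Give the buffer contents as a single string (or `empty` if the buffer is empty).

After op 1 (delete): buffer="pmvdyjq" (len 7), cursors c1@0 c2@2 c3@5, authorship .......
After op 2 (add_cursor(7)): buffer="pmvdyjq" (len 7), cursors c1@0 c2@2 c3@5 c4@7, authorship .......
After op 3 (insert('o')): buffer="opmovdyojqo" (len 11), cursors c1@1 c2@4 c3@8 c4@11, authorship 1..2...3..4
After op 4 (insert('n')): buffer="onpmonvdyonjqon" (len 15), cursors c1@2 c2@6 c3@11 c4@15, authorship 11..22...33..44

Answer: onpmonvdyonjqon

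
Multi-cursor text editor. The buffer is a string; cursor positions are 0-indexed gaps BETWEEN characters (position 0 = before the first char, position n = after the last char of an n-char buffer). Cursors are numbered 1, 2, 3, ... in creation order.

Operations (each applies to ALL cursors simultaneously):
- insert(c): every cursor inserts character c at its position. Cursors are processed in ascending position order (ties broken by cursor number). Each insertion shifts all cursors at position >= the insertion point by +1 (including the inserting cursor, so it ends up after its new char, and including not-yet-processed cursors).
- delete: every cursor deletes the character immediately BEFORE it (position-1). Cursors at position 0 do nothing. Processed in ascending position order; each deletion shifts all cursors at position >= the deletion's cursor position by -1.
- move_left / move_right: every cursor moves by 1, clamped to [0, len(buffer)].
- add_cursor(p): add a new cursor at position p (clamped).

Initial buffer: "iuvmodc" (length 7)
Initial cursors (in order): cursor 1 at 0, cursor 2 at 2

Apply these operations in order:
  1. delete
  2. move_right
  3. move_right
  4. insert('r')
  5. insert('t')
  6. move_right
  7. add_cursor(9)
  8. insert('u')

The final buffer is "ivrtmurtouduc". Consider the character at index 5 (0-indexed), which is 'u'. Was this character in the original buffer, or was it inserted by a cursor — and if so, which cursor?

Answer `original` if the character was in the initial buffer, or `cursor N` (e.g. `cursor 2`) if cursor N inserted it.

Answer: cursor 1

Derivation:
After op 1 (delete): buffer="ivmodc" (len 6), cursors c1@0 c2@1, authorship ......
After op 2 (move_right): buffer="ivmodc" (len 6), cursors c1@1 c2@2, authorship ......
After op 3 (move_right): buffer="ivmodc" (len 6), cursors c1@2 c2@3, authorship ......
After op 4 (insert('r')): buffer="ivrmrodc" (len 8), cursors c1@3 c2@5, authorship ..1.2...
After op 5 (insert('t')): buffer="ivrtmrtodc" (len 10), cursors c1@4 c2@7, authorship ..11.22...
After op 6 (move_right): buffer="ivrtmrtodc" (len 10), cursors c1@5 c2@8, authorship ..11.22...
After op 7 (add_cursor(9)): buffer="ivrtmrtodc" (len 10), cursors c1@5 c2@8 c3@9, authorship ..11.22...
After op 8 (insert('u')): buffer="ivrtmurtouduc" (len 13), cursors c1@6 c2@10 c3@12, authorship ..11.122.2.3.
Authorship (.=original, N=cursor N): . . 1 1 . 1 2 2 . 2 . 3 .
Index 5: author = 1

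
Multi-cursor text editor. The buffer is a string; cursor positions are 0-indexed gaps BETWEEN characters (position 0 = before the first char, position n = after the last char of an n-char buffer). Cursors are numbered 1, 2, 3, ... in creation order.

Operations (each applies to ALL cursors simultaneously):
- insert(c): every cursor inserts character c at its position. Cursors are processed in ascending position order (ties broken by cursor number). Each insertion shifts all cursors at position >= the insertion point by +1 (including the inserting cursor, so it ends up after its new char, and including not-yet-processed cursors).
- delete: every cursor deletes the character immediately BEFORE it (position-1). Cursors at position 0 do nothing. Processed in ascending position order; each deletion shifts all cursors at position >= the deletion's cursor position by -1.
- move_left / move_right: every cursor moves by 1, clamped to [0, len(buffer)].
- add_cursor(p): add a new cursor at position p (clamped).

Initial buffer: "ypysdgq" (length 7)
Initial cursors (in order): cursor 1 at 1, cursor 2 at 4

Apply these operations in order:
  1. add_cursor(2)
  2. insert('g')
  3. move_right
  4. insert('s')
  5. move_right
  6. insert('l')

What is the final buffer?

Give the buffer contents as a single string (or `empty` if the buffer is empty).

Answer: ygpsglysslgdsglq

Derivation:
After op 1 (add_cursor(2)): buffer="ypysdgq" (len 7), cursors c1@1 c3@2 c2@4, authorship .......
After op 2 (insert('g')): buffer="ygpgysgdgq" (len 10), cursors c1@2 c3@4 c2@7, authorship .1.3..2...
After op 3 (move_right): buffer="ygpgysgdgq" (len 10), cursors c1@3 c3@5 c2@8, authorship .1.3..2...
After op 4 (insert('s')): buffer="ygpsgyssgdsgq" (len 13), cursors c1@4 c3@7 c2@11, authorship .1.13.3.2.2..
After op 5 (move_right): buffer="ygpsgyssgdsgq" (len 13), cursors c1@5 c3@8 c2@12, authorship .1.13.3.2.2..
After op 6 (insert('l')): buffer="ygpsglysslgdsglq" (len 16), cursors c1@6 c3@10 c2@15, authorship .1.131.3.32.2.2.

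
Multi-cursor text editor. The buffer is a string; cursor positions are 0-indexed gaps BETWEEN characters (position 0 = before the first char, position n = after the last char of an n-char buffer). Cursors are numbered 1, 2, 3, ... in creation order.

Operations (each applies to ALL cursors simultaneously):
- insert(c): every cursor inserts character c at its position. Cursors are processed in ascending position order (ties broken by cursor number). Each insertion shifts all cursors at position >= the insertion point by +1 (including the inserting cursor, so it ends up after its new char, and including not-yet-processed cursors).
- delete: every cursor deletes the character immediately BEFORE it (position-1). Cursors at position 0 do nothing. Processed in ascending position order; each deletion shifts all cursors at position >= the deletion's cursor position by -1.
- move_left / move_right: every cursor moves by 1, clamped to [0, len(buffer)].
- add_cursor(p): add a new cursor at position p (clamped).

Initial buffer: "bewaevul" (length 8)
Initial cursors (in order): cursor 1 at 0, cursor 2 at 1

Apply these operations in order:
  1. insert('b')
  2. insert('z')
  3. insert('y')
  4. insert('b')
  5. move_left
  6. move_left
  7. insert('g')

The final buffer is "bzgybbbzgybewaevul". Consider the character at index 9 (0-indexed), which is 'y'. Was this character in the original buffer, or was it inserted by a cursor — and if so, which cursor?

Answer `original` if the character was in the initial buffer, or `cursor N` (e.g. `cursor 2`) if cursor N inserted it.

After op 1 (insert('b')): buffer="bbbewaevul" (len 10), cursors c1@1 c2@3, authorship 1.2.......
After op 2 (insert('z')): buffer="bzbbzewaevul" (len 12), cursors c1@2 c2@5, authorship 11.22.......
After op 3 (insert('y')): buffer="bzybbzyewaevul" (len 14), cursors c1@3 c2@7, authorship 111.222.......
After op 4 (insert('b')): buffer="bzybbbzybewaevul" (len 16), cursors c1@4 c2@9, authorship 1111.2222.......
After op 5 (move_left): buffer="bzybbbzybewaevul" (len 16), cursors c1@3 c2@8, authorship 1111.2222.......
After op 6 (move_left): buffer="bzybbbzybewaevul" (len 16), cursors c1@2 c2@7, authorship 1111.2222.......
After op 7 (insert('g')): buffer="bzgybbbzgybewaevul" (len 18), cursors c1@3 c2@9, authorship 11111.22222.......
Authorship (.=original, N=cursor N): 1 1 1 1 1 . 2 2 2 2 2 . . . . . . .
Index 9: author = 2

Answer: cursor 2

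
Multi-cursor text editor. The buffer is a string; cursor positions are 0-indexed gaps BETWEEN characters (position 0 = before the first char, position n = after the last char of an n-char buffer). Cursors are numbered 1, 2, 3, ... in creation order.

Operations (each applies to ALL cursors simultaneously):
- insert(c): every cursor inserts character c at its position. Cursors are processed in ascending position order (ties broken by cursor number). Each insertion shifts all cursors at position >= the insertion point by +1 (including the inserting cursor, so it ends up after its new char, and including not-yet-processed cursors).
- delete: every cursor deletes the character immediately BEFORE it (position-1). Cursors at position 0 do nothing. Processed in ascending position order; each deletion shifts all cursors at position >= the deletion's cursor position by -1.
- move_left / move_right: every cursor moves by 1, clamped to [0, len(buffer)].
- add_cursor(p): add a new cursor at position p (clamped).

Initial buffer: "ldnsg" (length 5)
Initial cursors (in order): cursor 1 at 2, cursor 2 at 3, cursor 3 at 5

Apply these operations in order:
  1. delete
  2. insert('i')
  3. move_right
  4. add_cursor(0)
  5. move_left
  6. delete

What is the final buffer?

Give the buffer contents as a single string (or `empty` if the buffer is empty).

After op 1 (delete): buffer="ls" (len 2), cursors c1@1 c2@1 c3@2, authorship ..
After op 2 (insert('i')): buffer="liisi" (len 5), cursors c1@3 c2@3 c3@5, authorship .12.3
After op 3 (move_right): buffer="liisi" (len 5), cursors c1@4 c2@4 c3@5, authorship .12.3
After op 4 (add_cursor(0)): buffer="liisi" (len 5), cursors c4@0 c1@4 c2@4 c3@5, authorship .12.3
After op 5 (move_left): buffer="liisi" (len 5), cursors c4@0 c1@3 c2@3 c3@4, authorship .12.3
After op 6 (delete): buffer="li" (len 2), cursors c4@0 c1@1 c2@1 c3@1, authorship .3

Answer: li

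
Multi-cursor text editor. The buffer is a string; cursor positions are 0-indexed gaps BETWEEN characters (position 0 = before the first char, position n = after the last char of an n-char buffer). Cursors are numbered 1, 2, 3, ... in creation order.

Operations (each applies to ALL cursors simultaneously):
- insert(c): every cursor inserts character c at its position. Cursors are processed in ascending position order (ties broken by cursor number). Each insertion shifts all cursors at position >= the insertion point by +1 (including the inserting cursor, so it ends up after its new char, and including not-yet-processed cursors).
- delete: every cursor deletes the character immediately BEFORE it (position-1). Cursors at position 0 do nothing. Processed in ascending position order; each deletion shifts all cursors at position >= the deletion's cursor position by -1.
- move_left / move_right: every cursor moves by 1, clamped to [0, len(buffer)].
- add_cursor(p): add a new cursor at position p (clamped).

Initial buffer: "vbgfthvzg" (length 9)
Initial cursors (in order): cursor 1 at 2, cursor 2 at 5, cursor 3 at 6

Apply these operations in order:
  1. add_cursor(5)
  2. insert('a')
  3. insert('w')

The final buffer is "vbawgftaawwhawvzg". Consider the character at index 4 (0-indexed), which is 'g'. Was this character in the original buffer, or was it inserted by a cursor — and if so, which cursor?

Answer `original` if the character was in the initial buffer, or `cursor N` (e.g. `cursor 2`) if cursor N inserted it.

After op 1 (add_cursor(5)): buffer="vbgfthvzg" (len 9), cursors c1@2 c2@5 c4@5 c3@6, authorship .........
After op 2 (insert('a')): buffer="vbagftaahavzg" (len 13), cursors c1@3 c2@8 c4@8 c3@10, authorship ..1...24.3...
After op 3 (insert('w')): buffer="vbawgftaawwhawvzg" (len 17), cursors c1@4 c2@11 c4@11 c3@14, authorship ..11...2424.33...
Authorship (.=original, N=cursor N): . . 1 1 . . . 2 4 2 4 . 3 3 . . .
Index 4: author = original

Answer: original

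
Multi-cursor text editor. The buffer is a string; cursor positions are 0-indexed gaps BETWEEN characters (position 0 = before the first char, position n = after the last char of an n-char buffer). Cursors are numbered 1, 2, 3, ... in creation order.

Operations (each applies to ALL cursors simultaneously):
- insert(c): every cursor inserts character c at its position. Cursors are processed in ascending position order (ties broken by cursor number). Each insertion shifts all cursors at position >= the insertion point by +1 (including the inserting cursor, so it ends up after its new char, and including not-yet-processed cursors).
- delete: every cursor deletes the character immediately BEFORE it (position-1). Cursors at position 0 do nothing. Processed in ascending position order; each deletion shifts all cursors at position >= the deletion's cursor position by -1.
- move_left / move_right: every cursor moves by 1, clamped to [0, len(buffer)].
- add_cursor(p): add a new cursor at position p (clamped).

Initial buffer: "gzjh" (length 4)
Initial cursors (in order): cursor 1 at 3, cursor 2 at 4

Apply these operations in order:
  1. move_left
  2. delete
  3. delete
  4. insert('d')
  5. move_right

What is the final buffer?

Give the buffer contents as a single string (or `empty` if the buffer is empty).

After op 1 (move_left): buffer="gzjh" (len 4), cursors c1@2 c2@3, authorship ....
After op 2 (delete): buffer="gh" (len 2), cursors c1@1 c2@1, authorship ..
After op 3 (delete): buffer="h" (len 1), cursors c1@0 c2@0, authorship .
After op 4 (insert('d')): buffer="ddh" (len 3), cursors c1@2 c2@2, authorship 12.
After op 5 (move_right): buffer="ddh" (len 3), cursors c1@3 c2@3, authorship 12.

Answer: ddh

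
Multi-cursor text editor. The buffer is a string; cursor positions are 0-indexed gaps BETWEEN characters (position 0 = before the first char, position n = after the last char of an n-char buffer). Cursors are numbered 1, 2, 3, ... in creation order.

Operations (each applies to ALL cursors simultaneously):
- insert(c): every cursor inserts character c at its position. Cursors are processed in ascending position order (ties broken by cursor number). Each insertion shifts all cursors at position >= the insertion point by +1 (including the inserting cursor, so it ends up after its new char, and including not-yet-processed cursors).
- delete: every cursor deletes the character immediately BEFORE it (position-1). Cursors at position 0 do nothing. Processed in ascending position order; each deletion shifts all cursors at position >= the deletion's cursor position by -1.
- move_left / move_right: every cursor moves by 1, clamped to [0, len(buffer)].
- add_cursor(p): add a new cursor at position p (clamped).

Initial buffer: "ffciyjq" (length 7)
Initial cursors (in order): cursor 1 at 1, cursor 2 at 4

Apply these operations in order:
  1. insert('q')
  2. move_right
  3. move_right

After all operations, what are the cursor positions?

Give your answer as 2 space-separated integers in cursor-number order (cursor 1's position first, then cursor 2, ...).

After op 1 (insert('q')): buffer="fqfciqyjq" (len 9), cursors c1@2 c2@6, authorship .1...2...
After op 2 (move_right): buffer="fqfciqyjq" (len 9), cursors c1@3 c2@7, authorship .1...2...
After op 3 (move_right): buffer="fqfciqyjq" (len 9), cursors c1@4 c2@8, authorship .1...2...

Answer: 4 8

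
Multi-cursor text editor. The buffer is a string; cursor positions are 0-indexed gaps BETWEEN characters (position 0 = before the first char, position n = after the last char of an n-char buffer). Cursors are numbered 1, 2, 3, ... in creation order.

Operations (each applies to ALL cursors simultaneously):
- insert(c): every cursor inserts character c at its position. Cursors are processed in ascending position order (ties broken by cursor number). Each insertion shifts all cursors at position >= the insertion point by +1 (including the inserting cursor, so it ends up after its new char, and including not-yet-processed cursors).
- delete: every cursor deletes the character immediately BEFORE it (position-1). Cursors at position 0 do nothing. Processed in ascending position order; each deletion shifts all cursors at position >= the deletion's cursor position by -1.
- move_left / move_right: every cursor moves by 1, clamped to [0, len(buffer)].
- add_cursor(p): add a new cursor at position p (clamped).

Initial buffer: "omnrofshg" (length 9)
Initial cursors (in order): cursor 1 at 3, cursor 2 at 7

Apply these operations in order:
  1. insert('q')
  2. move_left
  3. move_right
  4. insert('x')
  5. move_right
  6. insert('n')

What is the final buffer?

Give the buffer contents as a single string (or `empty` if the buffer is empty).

Answer: omnqxrnofsqxhng

Derivation:
After op 1 (insert('q')): buffer="omnqrofsqhg" (len 11), cursors c1@4 c2@9, authorship ...1....2..
After op 2 (move_left): buffer="omnqrofsqhg" (len 11), cursors c1@3 c2@8, authorship ...1....2..
After op 3 (move_right): buffer="omnqrofsqhg" (len 11), cursors c1@4 c2@9, authorship ...1....2..
After op 4 (insert('x')): buffer="omnqxrofsqxhg" (len 13), cursors c1@5 c2@11, authorship ...11....22..
After op 5 (move_right): buffer="omnqxrofsqxhg" (len 13), cursors c1@6 c2@12, authorship ...11....22..
After op 6 (insert('n')): buffer="omnqxrnofsqxhng" (len 15), cursors c1@7 c2@14, authorship ...11.1...22.2.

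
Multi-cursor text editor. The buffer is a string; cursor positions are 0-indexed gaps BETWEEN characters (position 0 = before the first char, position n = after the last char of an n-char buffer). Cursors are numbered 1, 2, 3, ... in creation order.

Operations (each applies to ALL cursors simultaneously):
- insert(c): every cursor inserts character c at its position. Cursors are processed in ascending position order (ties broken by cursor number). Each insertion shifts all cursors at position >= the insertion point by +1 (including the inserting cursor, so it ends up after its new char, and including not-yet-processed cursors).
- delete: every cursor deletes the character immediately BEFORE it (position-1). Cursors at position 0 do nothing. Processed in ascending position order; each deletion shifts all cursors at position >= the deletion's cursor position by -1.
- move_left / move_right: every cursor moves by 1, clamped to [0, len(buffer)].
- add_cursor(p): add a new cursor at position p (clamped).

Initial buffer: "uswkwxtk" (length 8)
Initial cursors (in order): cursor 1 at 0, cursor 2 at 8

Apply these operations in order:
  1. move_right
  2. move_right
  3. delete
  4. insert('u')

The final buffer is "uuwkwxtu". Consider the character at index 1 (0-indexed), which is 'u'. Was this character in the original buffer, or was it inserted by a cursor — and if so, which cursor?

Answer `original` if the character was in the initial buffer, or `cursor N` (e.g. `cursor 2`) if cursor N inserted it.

After op 1 (move_right): buffer="uswkwxtk" (len 8), cursors c1@1 c2@8, authorship ........
After op 2 (move_right): buffer="uswkwxtk" (len 8), cursors c1@2 c2@8, authorship ........
After op 3 (delete): buffer="uwkwxt" (len 6), cursors c1@1 c2@6, authorship ......
After op 4 (insert('u')): buffer="uuwkwxtu" (len 8), cursors c1@2 c2@8, authorship .1.....2
Authorship (.=original, N=cursor N): . 1 . . . . . 2
Index 1: author = 1

Answer: cursor 1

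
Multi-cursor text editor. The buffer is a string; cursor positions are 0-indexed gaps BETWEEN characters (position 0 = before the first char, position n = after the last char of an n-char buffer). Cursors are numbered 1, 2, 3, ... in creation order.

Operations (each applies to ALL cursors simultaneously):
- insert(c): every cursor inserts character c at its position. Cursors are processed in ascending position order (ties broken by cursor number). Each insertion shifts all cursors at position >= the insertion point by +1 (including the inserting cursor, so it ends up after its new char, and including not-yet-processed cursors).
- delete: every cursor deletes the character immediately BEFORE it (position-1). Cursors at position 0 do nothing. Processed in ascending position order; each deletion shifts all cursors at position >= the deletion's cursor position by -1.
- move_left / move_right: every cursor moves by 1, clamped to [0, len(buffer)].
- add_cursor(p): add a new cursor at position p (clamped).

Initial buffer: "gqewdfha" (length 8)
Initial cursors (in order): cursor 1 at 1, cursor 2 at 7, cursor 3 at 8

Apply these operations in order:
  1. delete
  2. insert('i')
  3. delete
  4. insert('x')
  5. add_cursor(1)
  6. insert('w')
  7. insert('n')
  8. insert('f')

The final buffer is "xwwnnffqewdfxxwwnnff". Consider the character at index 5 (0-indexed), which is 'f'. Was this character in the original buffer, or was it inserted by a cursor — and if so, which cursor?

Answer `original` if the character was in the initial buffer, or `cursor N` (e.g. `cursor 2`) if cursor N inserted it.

After op 1 (delete): buffer="qewdf" (len 5), cursors c1@0 c2@5 c3@5, authorship .....
After op 2 (insert('i')): buffer="iqewdfii" (len 8), cursors c1@1 c2@8 c3@8, authorship 1.....23
After op 3 (delete): buffer="qewdf" (len 5), cursors c1@0 c2@5 c3@5, authorship .....
After op 4 (insert('x')): buffer="xqewdfxx" (len 8), cursors c1@1 c2@8 c3@8, authorship 1.....23
After op 5 (add_cursor(1)): buffer="xqewdfxx" (len 8), cursors c1@1 c4@1 c2@8 c3@8, authorship 1.....23
After op 6 (insert('w')): buffer="xwwqewdfxxww" (len 12), cursors c1@3 c4@3 c2@12 c3@12, authorship 114.....2323
After op 7 (insert('n')): buffer="xwwnnqewdfxxwwnn" (len 16), cursors c1@5 c4@5 c2@16 c3@16, authorship 11414.....232323
After op 8 (insert('f')): buffer="xwwnnffqewdfxxwwnnff" (len 20), cursors c1@7 c4@7 c2@20 c3@20, authorship 1141414.....23232323
Authorship (.=original, N=cursor N): 1 1 4 1 4 1 4 . . . . . 2 3 2 3 2 3 2 3
Index 5: author = 1

Answer: cursor 1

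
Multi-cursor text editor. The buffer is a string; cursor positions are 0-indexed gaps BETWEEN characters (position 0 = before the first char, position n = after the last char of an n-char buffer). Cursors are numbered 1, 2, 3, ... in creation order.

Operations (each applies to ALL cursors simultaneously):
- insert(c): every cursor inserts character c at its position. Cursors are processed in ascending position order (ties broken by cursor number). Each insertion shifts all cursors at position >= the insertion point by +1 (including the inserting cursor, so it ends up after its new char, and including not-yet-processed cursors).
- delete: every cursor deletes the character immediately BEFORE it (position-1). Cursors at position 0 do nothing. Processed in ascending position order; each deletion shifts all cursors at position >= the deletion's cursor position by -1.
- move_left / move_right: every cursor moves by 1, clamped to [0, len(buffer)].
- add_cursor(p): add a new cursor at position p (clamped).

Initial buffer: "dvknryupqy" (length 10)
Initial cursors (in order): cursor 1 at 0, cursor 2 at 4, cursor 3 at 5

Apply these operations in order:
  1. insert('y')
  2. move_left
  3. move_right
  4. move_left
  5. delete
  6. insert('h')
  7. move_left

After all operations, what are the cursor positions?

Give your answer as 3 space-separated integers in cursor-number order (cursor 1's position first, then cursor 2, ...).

Answer: 0 5 7

Derivation:
After op 1 (insert('y')): buffer="ydvknyryyupqy" (len 13), cursors c1@1 c2@6 c3@8, authorship 1....2.3.....
After op 2 (move_left): buffer="ydvknyryyupqy" (len 13), cursors c1@0 c2@5 c3@7, authorship 1....2.3.....
After op 3 (move_right): buffer="ydvknyryyupqy" (len 13), cursors c1@1 c2@6 c3@8, authorship 1....2.3.....
After op 4 (move_left): buffer="ydvknyryyupqy" (len 13), cursors c1@0 c2@5 c3@7, authorship 1....2.3.....
After op 5 (delete): buffer="ydvkyyyupqy" (len 11), cursors c1@0 c2@4 c3@5, authorship 1...23.....
After op 6 (insert('h')): buffer="hydvkhyhyyupqy" (len 14), cursors c1@1 c2@6 c3@8, authorship 11...2233.....
After op 7 (move_left): buffer="hydvkhyhyyupqy" (len 14), cursors c1@0 c2@5 c3@7, authorship 11...2233.....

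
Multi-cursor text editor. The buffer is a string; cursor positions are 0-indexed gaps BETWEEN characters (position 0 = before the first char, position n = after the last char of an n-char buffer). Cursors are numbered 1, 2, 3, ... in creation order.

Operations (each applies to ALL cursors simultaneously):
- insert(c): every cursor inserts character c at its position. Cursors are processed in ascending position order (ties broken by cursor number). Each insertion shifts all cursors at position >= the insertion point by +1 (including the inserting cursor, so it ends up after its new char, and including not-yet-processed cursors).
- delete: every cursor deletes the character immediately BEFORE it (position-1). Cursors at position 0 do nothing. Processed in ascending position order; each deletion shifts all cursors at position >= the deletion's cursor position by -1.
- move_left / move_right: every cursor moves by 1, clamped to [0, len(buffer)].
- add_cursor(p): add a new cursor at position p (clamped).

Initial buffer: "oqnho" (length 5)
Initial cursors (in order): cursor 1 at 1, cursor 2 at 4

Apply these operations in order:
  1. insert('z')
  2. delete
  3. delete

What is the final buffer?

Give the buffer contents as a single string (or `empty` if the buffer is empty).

After op 1 (insert('z')): buffer="ozqnhzo" (len 7), cursors c1@2 c2@6, authorship .1...2.
After op 2 (delete): buffer="oqnho" (len 5), cursors c1@1 c2@4, authorship .....
After op 3 (delete): buffer="qno" (len 3), cursors c1@0 c2@2, authorship ...

Answer: qno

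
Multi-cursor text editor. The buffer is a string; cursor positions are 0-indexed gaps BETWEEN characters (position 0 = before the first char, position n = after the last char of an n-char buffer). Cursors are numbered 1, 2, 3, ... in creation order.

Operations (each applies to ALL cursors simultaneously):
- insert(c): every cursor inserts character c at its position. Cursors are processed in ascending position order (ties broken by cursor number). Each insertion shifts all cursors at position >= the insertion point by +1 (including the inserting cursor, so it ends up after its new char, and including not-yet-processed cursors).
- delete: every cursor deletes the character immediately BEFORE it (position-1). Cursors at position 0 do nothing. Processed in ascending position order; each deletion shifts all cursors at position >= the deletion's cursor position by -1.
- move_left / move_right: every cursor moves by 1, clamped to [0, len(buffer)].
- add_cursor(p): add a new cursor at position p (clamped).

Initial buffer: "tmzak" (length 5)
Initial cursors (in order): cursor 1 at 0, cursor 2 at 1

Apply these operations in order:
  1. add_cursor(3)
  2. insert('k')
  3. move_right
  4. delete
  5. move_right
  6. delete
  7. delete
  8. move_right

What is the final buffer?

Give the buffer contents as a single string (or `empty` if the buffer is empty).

After op 1 (add_cursor(3)): buffer="tmzak" (len 5), cursors c1@0 c2@1 c3@3, authorship .....
After op 2 (insert('k')): buffer="ktkmzkak" (len 8), cursors c1@1 c2@3 c3@6, authorship 1.2..3..
After op 3 (move_right): buffer="ktkmzkak" (len 8), cursors c1@2 c2@4 c3@7, authorship 1.2..3..
After op 4 (delete): buffer="kkzkk" (len 5), cursors c1@1 c2@2 c3@4, authorship 12.3.
After op 5 (move_right): buffer="kkzkk" (len 5), cursors c1@2 c2@3 c3@5, authorship 12.3.
After op 6 (delete): buffer="kk" (len 2), cursors c1@1 c2@1 c3@2, authorship 13
After op 7 (delete): buffer="" (len 0), cursors c1@0 c2@0 c3@0, authorship 
After op 8 (move_right): buffer="" (len 0), cursors c1@0 c2@0 c3@0, authorship 

Answer: empty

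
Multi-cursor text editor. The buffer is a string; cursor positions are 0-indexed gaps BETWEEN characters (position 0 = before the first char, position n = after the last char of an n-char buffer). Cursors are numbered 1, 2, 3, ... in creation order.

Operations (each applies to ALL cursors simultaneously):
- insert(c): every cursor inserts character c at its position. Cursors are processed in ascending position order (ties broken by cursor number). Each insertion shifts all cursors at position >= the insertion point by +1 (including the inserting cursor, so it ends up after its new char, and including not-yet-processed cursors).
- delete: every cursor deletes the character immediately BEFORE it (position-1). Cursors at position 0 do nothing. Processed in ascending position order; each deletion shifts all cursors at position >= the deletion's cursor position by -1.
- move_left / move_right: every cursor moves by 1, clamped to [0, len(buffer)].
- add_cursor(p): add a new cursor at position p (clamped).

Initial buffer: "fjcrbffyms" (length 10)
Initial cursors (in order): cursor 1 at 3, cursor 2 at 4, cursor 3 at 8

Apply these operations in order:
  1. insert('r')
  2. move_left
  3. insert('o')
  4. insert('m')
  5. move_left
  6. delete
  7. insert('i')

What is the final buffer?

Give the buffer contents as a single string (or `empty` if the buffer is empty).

Answer: fjcimrrimrbffyimrms

Derivation:
After op 1 (insert('r')): buffer="fjcrrrbffyrms" (len 13), cursors c1@4 c2@6 c3@11, authorship ...1.2....3..
After op 2 (move_left): buffer="fjcrrrbffyrms" (len 13), cursors c1@3 c2@5 c3@10, authorship ...1.2....3..
After op 3 (insert('o')): buffer="fjcorrorbffyorms" (len 16), cursors c1@4 c2@7 c3@13, authorship ...11.22....33..
After op 4 (insert('m')): buffer="fjcomrromrbffyomrms" (len 19), cursors c1@5 c2@9 c3@16, authorship ...111.222....333..
After op 5 (move_left): buffer="fjcomrromrbffyomrms" (len 19), cursors c1@4 c2@8 c3@15, authorship ...111.222....333..
After op 6 (delete): buffer="fjcmrrmrbffymrms" (len 16), cursors c1@3 c2@6 c3@12, authorship ...11.22....33..
After op 7 (insert('i')): buffer="fjcimrrimrbffyimrms" (len 19), cursors c1@4 c2@8 c3@15, authorship ...111.222....333..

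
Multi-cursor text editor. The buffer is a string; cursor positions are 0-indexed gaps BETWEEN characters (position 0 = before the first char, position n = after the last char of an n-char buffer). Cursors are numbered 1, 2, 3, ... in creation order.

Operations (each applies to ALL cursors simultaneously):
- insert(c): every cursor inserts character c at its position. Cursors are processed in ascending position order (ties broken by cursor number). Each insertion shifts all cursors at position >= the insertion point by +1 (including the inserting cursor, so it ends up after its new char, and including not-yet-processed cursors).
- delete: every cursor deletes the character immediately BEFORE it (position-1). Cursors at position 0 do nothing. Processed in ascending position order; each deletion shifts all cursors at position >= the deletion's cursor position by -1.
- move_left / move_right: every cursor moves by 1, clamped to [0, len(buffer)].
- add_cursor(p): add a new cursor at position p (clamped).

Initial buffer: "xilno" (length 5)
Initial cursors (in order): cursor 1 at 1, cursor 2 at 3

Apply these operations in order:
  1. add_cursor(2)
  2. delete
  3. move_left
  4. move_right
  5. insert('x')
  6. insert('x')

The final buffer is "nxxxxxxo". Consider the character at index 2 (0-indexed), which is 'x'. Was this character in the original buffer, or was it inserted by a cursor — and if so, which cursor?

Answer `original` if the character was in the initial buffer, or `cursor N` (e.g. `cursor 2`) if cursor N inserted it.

Answer: cursor 2

Derivation:
After op 1 (add_cursor(2)): buffer="xilno" (len 5), cursors c1@1 c3@2 c2@3, authorship .....
After op 2 (delete): buffer="no" (len 2), cursors c1@0 c2@0 c3@0, authorship ..
After op 3 (move_left): buffer="no" (len 2), cursors c1@0 c2@0 c3@0, authorship ..
After op 4 (move_right): buffer="no" (len 2), cursors c1@1 c2@1 c3@1, authorship ..
After op 5 (insert('x')): buffer="nxxxo" (len 5), cursors c1@4 c2@4 c3@4, authorship .123.
After op 6 (insert('x')): buffer="nxxxxxxo" (len 8), cursors c1@7 c2@7 c3@7, authorship .123123.
Authorship (.=original, N=cursor N): . 1 2 3 1 2 3 .
Index 2: author = 2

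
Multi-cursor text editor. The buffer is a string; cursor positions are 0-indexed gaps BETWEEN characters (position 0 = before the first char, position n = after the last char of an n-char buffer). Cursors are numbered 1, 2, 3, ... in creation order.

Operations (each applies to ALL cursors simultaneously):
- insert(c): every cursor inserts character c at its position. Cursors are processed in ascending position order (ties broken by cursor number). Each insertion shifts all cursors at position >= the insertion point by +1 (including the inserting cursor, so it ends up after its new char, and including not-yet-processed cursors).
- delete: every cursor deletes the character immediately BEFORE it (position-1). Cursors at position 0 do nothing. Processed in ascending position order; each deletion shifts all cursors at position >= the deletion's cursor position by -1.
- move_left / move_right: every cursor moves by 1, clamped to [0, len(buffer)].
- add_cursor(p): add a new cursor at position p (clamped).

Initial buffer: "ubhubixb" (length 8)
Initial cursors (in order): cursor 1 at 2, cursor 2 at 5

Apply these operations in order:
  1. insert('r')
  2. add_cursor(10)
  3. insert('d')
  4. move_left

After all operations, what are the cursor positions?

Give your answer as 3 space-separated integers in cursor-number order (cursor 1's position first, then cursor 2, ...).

Answer: 3 8 12

Derivation:
After op 1 (insert('r')): buffer="ubrhubrixb" (len 10), cursors c1@3 c2@7, authorship ..1...2...
After op 2 (add_cursor(10)): buffer="ubrhubrixb" (len 10), cursors c1@3 c2@7 c3@10, authorship ..1...2...
After op 3 (insert('d')): buffer="ubrdhubrdixbd" (len 13), cursors c1@4 c2@9 c3@13, authorship ..11...22...3
After op 4 (move_left): buffer="ubrdhubrdixbd" (len 13), cursors c1@3 c2@8 c3@12, authorship ..11...22...3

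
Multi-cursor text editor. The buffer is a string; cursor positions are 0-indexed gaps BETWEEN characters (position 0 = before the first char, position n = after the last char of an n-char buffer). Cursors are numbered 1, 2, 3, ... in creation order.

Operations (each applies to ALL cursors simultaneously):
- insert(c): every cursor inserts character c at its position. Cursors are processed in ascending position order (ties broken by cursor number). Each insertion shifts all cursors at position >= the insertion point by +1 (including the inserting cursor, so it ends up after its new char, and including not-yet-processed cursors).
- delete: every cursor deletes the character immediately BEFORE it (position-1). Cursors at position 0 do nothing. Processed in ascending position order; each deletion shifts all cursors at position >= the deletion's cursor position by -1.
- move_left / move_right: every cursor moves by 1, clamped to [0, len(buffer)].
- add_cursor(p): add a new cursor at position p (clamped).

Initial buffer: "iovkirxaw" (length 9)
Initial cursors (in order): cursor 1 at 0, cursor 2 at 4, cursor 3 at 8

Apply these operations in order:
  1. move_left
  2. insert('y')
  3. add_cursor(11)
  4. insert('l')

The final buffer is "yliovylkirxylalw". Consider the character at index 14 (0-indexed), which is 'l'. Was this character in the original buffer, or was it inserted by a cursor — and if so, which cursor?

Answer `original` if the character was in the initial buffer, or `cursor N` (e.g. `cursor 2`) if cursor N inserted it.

Answer: cursor 4

Derivation:
After op 1 (move_left): buffer="iovkirxaw" (len 9), cursors c1@0 c2@3 c3@7, authorship .........
After op 2 (insert('y')): buffer="yiovykirxyaw" (len 12), cursors c1@1 c2@5 c3@10, authorship 1...2....3..
After op 3 (add_cursor(11)): buffer="yiovykirxyaw" (len 12), cursors c1@1 c2@5 c3@10 c4@11, authorship 1...2....3..
After op 4 (insert('l')): buffer="yliovylkirxylalw" (len 16), cursors c1@2 c2@7 c3@13 c4@15, authorship 11...22....33.4.
Authorship (.=original, N=cursor N): 1 1 . . . 2 2 . . . . 3 3 . 4 .
Index 14: author = 4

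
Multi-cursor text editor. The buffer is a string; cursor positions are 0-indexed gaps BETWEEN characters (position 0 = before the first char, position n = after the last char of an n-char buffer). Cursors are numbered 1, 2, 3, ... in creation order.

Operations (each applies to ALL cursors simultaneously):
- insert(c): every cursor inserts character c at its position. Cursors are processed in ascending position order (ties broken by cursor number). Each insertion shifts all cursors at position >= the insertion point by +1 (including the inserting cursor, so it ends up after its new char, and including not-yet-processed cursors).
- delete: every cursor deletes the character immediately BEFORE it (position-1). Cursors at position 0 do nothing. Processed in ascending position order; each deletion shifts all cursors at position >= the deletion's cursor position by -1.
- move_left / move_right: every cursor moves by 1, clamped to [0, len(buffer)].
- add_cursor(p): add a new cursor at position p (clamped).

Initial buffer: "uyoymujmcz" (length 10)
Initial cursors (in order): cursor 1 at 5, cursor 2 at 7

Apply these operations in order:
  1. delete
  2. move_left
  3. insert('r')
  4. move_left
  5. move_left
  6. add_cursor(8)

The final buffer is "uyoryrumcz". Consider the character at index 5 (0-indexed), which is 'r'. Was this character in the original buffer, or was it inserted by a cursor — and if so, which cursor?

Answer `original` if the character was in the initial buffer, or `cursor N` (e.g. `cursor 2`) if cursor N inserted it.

After op 1 (delete): buffer="uyoyumcz" (len 8), cursors c1@4 c2@5, authorship ........
After op 2 (move_left): buffer="uyoyumcz" (len 8), cursors c1@3 c2@4, authorship ........
After op 3 (insert('r')): buffer="uyoryrumcz" (len 10), cursors c1@4 c2@6, authorship ...1.2....
After op 4 (move_left): buffer="uyoryrumcz" (len 10), cursors c1@3 c2@5, authorship ...1.2....
After op 5 (move_left): buffer="uyoryrumcz" (len 10), cursors c1@2 c2@4, authorship ...1.2....
After op 6 (add_cursor(8)): buffer="uyoryrumcz" (len 10), cursors c1@2 c2@4 c3@8, authorship ...1.2....
Authorship (.=original, N=cursor N): . . . 1 . 2 . . . .
Index 5: author = 2

Answer: cursor 2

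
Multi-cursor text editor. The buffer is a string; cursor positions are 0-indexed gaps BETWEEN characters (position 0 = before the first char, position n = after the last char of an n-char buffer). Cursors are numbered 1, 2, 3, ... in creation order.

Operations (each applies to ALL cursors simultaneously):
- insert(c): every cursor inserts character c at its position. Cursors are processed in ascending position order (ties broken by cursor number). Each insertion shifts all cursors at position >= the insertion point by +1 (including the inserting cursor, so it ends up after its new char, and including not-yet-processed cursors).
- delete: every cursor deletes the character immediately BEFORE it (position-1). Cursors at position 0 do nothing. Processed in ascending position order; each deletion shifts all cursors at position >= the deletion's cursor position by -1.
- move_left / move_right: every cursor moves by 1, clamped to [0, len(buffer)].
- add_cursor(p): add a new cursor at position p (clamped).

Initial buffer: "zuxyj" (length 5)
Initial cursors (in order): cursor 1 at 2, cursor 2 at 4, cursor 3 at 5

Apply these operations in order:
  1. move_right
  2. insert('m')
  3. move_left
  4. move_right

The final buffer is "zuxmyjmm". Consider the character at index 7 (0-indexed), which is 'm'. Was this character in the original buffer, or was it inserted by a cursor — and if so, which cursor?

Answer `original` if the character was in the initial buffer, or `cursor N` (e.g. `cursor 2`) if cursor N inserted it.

After op 1 (move_right): buffer="zuxyj" (len 5), cursors c1@3 c2@5 c3@5, authorship .....
After op 2 (insert('m')): buffer="zuxmyjmm" (len 8), cursors c1@4 c2@8 c3@8, authorship ...1..23
After op 3 (move_left): buffer="zuxmyjmm" (len 8), cursors c1@3 c2@7 c3@7, authorship ...1..23
After op 4 (move_right): buffer="zuxmyjmm" (len 8), cursors c1@4 c2@8 c3@8, authorship ...1..23
Authorship (.=original, N=cursor N): . . . 1 . . 2 3
Index 7: author = 3

Answer: cursor 3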